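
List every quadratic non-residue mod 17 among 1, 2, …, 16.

3,5,6,7,10,11,12,14

Square k = 1,…,8 (k and 17−k give the same square):
1²=1, 2²=4, 3²=9, 4²=16, 5²≡8, 6²≡2, 7²≡15, 8²≡13 (mod 17).
The residues are {1, 2, 4, 8, 9, 13, 15, 16}; the non-residues are the remaining 8 nonzero classes.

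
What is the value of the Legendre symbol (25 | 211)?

1

Reciprocity: 25 ≡ 1 and 211 ≡ 3 (mod 4), so (25/211) = +(211/25).
Reduce top mod 25: now compute (11/25).
Reciprocity: 11 ≡ 3 and 25 ≡ 1 (mod 4), so (11/25) = +(25/11).
Reduce top mod 11: now compute (3/11).
Reciprocity: 3 ≡ 3 and 11 ≡ 3 (mod 4), so (3/11) = −(11/3).
Reduce top mod 3: now compute (2/3).
Pull out 2: since 3 ≡ 3 (mod 8), (2/3) = -1.
Reached (1/3) = 1. Collecting the sign flips along the way, the symbol is +1.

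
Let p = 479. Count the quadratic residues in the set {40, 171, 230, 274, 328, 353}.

3

(40/479) = +1 → QR.
(171/479) = -1 → non-residue.
(230/479) = +1 → QR.
(274/479) = +1 → QR.
(328/479) = -1 → non-residue.
(353/479) = -1 → non-residue.
Total quadratic residues among the 6: 3.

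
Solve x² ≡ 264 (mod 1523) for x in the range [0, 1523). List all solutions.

Since 1523 ≡ 3 (mod 4), a square root of 264 is 264^((1523+1)/4) = 264^381 mod 1523.
Repeated squaring: 264^2≡1161, 264^4≡66, 264^8≡1310, 264^16≡1202, 264^32≡1000, 264^64≡912, 264^128≡186, 264^256≡1090 (mod 1523).
264^381 = 264^(256+64+32+16+8+4+1) ≡ 724 (mod 1523).
Check: 724² = 524176 ≡ 264 (mod 1523). The two roots are 724 and 799.

724, 799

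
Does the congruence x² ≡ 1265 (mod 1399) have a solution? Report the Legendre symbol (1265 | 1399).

1

Reciprocity: 1265 ≡ 1 and 1399 ≡ 3 (mod 4), so (1265/1399) = +(1399/1265).
Reduce top mod 1265: now compute (134/1265).
Pull out 2: since 1265 ≡ 1 (mod 8), (2/1265) = +1.
Reciprocity: 67 ≡ 3 and 1265 ≡ 1 (mod 4), so (67/1265) = +(1265/67).
Reduce top mod 67: now compute (59/67).
Reciprocity: 59 ≡ 3 and 67 ≡ 3 (mod 4), so (59/67) = −(67/59).
Reduce top mod 59: now compute (8/59).
Pull out 2^3: since 59 ≡ 3 (mod 8), (2/59) = -1, so (2/59)^3 = -1.
Reached (1/59) = 1. Collecting the sign flips along the way, the symbol is +1.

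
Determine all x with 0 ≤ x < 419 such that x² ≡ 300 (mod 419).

129, 290

Since 419 ≡ 3 (mod 4), a square root of 300 is 300^((419+1)/4) = 300^105 mod 419.
Repeated squaring: 300^2≡334, 300^4≡102, 300^8≡348, 300^16≡13, 300^32≡169, 300^64≡69 (mod 419).
300^105 = 300^(64+32+8+1) ≡ 129 (mod 419).
Check: 129² = 16641 ≡ 300 (mod 419). The two roots are 129 and 290.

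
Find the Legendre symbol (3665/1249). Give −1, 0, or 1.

-1

First reduce: 3665 ≡ 1167 (mod 1249).
Reciprocity: 1167 ≡ 3 and 1249 ≡ 1 (mod 4), so (1167/1249) = +(1249/1167).
Reduce top mod 1167: now compute (82/1167).
Pull out 2: since 1167 ≡ 7 (mod 8), (2/1167) = +1.
Reciprocity: 41 ≡ 1 and 1167 ≡ 3 (mod 4), so (41/1167) = +(1167/41).
Reduce top mod 41: now compute (19/41).
Reciprocity: 19 ≡ 3 and 41 ≡ 1 (mod 4), so (19/41) = +(41/19).
Reduce top mod 19: now compute (3/19).
Reciprocity: 3 ≡ 3 and 19 ≡ 3 (mod 4), so (3/19) = −(19/3).
Reduce top mod 3: now compute (1/3).
Reached (1/3) = 1. Collecting the sign flips along the way, the symbol is -1.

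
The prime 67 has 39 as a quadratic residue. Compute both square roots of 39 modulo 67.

Since 67 ≡ 3 (mod 4), a square root of 39 is 39^((67+1)/4) = 39^17 mod 67.
Repeated squaring: 39^2≡47, 39^4≡65, 39^8≡4, 39^16≡16 (mod 67).
39^17 = 39^(16+1) ≡ 21 (mod 67).
Check: 21² = 441 ≡ 39 (mod 67). The two roots are 21 and 46.

21, 46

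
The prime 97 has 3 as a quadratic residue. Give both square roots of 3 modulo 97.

97 ≡ 1 (mod 4), so we find a root by search.
Trying successive values, 10² = 100 ≡ 3 (mod 97). The other root is 97 − 10 = 87.

10, 87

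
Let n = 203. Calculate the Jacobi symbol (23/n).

Reciprocity: 23 ≡ 3 and 203 ≡ 3 (mod 4), so (23/203) = −(203/23).
Reduce top mod 23: now compute (19/23).
Reciprocity: 19 ≡ 3 and 23 ≡ 3 (mod 4), so (19/23) = −(23/19).
Reduce top mod 19: now compute (4/19).
Pull out 2^2: since 19 ≡ 3 (mod 8), (2/19) = -1, so (2/19)^2 = +1.
Reached (1/19) = 1. Collecting the sign flips along the way, the symbol is +1.

1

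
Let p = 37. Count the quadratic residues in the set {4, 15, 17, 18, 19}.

1

(4/37) = +1 → QR.
(15/37) = -1 → non-residue.
(17/37) = -1 → non-residue.
(18/37) = -1 → non-residue.
(19/37) = -1 → non-residue.
Total quadratic residues among the 5: 1.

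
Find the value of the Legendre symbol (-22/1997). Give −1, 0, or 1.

1

First reduce: -22 ≡ 1975 (mod 1997).
Reciprocity: 1975 ≡ 3 and 1997 ≡ 1 (mod 4), so (1975/1997) = +(1997/1975).
Reduce top mod 1975: now compute (22/1975).
Pull out 2: since 1975 ≡ 7 (mod 8), (2/1975) = +1.
Reciprocity: 11 ≡ 3 and 1975 ≡ 3 (mod 4), so (11/1975) = −(1975/11).
Reduce top mod 11: now compute (6/11).
Pull out 2: since 11 ≡ 3 (mod 8), (2/11) = -1.
Reciprocity: 3 ≡ 3 and 11 ≡ 3 (mod 4), so (3/11) = −(11/3).
Reduce top mod 3: now compute (2/3).
Pull out 2: since 3 ≡ 3 (mod 8), (2/3) = -1.
Reached (1/3) = 1. Collecting the sign flips along the way, the symbol is +1.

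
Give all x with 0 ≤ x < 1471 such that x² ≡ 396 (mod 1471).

Since 1471 ≡ 3 (mod 4), a square root of 396 is 396^((1471+1)/4) = 396^368 mod 1471.
Repeated squaring: 396^2≡890, 396^4≡702, 396^8≡19, 396^16≡361, 396^32≡873, 396^64≡151, 396^128≡736, 396^256≡368 (mod 1471).
396^368 = 396^(256+64+32+16) ≡ 681 (mod 1471).
Check: 681² = 463761 ≡ 396 (mod 1471). The two roots are 681 and 790.

681, 790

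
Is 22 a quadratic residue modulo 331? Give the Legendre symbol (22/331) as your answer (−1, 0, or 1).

Euler's criterion: (22/331) ≡ 22^165 (mod 331).
22^2 ≡ 153 (mod 331)
22^4 ≡ 239 (mod 331)
22^8 ≡ 189 (mod 331)
22^16 ≡ 304 (mod 331)
22^32 ≡ 67 (mod 331)
22^64 ≡ 186 (mod 331)
22^128 ≡ 172 (mod 331)
22^165 = 22^(128+32+4+1) ≡ 1 (mod 331).
Result is 1, so (22/331) = 1.

1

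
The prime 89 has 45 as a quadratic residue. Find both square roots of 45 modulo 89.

89 ≡ 1 (mod 4), so we find a root by search.
Trying successive values, 32² = 1024 ≡ 45 (mod 89). The other root is 89 − 32 = 57.

32, 57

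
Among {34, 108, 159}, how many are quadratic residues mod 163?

1

(34/163) = +1 → QR.
(108/163) = -1 → non-residue.
(159/163) = -1 → non-residue.
Total quadratic residues among the 3: 1.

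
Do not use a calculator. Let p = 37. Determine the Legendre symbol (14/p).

-1

Pull out 2: since 37 ≡ 5 (mod 8), (2/37) = -1.
Reciprocity: 7 ≡ 3 and 37 ≡ 1 (mod 4), so (7/37) = +(37/7).
Reduce top mod 7: now compute (2/7).
Pull out 2: since 7 ≡ 7 (mod 8), (2/7) = +1.
Reached (1/7) = 1. Collecting the sign flips along the way, the symbol is -1.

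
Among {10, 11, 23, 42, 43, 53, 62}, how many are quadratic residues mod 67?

(10/67) = +1 → QR.
(11/67) = -1 → non-residue.
(23/67) = +1 → QR.
(42/67) = -1 → non-residue.
(43/67) = -1 → non-residue.
(53/67) = -1 → non-residue.
(62/67) = +1 → QR.
Total quadratic residues among the 7: 3.

3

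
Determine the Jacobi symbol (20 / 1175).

Pull out 2^2: since 1175 ≡ 7 (mod 8), (2/1175) = +1, so (2/1175)^2 = +1.
Reciprocity: 5 ≡ 1 and 1175 ≡ 3 (mod 4), so (5/1175) = +(1175/5).
Reduce top mod 5: now compute (0/5).
Top reduces to 0: gcd > 1, so the symbol is 0.

0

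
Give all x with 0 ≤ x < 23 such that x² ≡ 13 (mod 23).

6, 17

Since 23 ≡ 3 (mod 4), a square root of 13 is 13^((23+1)/4) = 13^6 mod 23.
Repeated squaring: 13^2≡8, 13^4≡18 (mod 23).
13^6 = 13^(4+2) ≡ 6 (mod 23).
Check: 6² = 36 ≡ 13 (mod 23). The two roots are 6 and 17.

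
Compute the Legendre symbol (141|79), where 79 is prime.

1

Euler's criterion: (141/79) ≡ 62^39 (mod 79).
62^2 ≡ 52 (mod 79)
62^4 ≡ 18 (mod 79)
62^8 ≡ 8 (mod 79)
62^16 ≡ 64 (mod 79)
62^32 ≡ 67 (mod 79)
62^39 = 62^(32+4+2+1) ≡ 1 (mod 79).
Result is 1, so (141/79) = 1.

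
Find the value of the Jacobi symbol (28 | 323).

-1

Pull out 2^2: since 323 ≡ 3 (mod 8), (2/323) = -1, so (2/323)^2 = +1.
Reciprocity: 7 ≡ 3 and 323 ≡ 3 (mod 4), so (7/323) = −(323/7).
Reduce top mod 7: now compute (1/7).
Reached (1/7) = 1. Collecting the sign flips along the way, the symbol is -1.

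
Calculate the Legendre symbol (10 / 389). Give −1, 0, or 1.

Euler's criterion: (10/389) ≡ 10^194 (mod 389).
10^2 ≡ 100 (mod 389)
10^4 ≡ 275 (mod 389)
10^8 ≡ 159 (mod 389)
10^16 ≡ 385 (mod 389)
10^32 ≡ 16 (mod 389)
10^64 ≡ 256 (mod 389)
10^128 ≡ 184 (mod 389)
10^194 = 10^(128+64+2) ≡ 388 (mod 389).
Result is 388 ≡ −1, so (10/389) = −1.

-1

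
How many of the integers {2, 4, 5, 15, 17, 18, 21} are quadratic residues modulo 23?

(2/23) = +1 → QR.
(4/23) = +1 → QR.
(5/23) = -1 → non-residue.
(15/23) = -1 → non-residue.
(17/23) = -1 → non-residue.
(18/23) = +1 → QR.
(21/23) = -1 → non-residue.
Total quadratic residues among the 7: 3.

3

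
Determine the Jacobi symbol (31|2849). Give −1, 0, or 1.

1

Reciprocity: 31 ≡ 3 and 2849 ≡ 1 (mod 4), so (31/2849) = +(2849/31).
Reduce top mod 31: now compute (28/31).
Pull out 2^2: since 31 ≡ 7 (mod 8), (2/31) = +1, so (2/31)^2 = +1.
Reciprocity: 7 ≡ 3 and 31 ≡ 3 (mod 4), so (7/31) = −(31/7).
Reduce top mod 7: now compute (3/7).
Reciprocity: 3 ≡ 3 and 7 ≡ 3 (mod 4), so (3/7) = −(7/3).
Reduce top mod 3: now compute (1/3).
Reached (1/3) = 1. Collecting the sign flips along the way, the symbol is +1.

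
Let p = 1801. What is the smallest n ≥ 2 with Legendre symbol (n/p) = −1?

11

(2/1801) = +1, so 2 is a residue.
(3/1801) = +1, so 3 is a residue.
(4/1801) = +1, so 4 is a residue.
(5/1801) = +1, so 5 is a residue.
(6/1801) = +1, so 6 is a residue.
(7/1801) = +1, so 7 is a residue.
(8/1801) = +1, so 8 is a residue.
(9/1801) = +1, so 9 is a residue.
(10/1801) = +1, so 10 is a residue.
(11/1801) = −1, so 11 is the smallest positive non-residue mod 1801.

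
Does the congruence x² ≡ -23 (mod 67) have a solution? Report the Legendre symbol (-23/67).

First reduce: -23 ≡ 44 (mod 67).
Pull out 2^2: since 67 ≡ 3 (mod 8), (2/67) = -1, so (2/67)^2 = +1.
Reciprocity: 11 ≡ 3 and 67 ≡ 3 (mod 4), so (11/67) = −(67/11).
Reduce top mod 11: now compute (1/11).
Reached (1/11) = 1. Collecting the sign flips along the way, the symbol is -1.

-1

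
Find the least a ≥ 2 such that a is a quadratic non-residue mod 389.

2

(2/389) = −1, so 2 is the smallest positive non-residue mod 389.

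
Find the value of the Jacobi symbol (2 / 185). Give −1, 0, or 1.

Pull out 2: since 185 ≡ 1 (mod 8), (2/185) = +1.
Reached (1/185) = 1. Collecting the sign flips along the way, the symbol is +1.

1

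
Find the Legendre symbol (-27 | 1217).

First reduce: -27 ≡ 1190 (mod 1217).
Pull out 2: since 1217 ≡ 1 (mod 8), (2/1217) = +1.
Reciprocity: 595 ≡ 3 and 1217 ≡ 1 (mod 4), so (595/1217) = +(1217/595).
Reduce top mod 595: now compute (27/595).
Reciprocity: 27 ≡ 3 and 595 ≡ 3 (mod 4), so (27/595) = −(595/27).
Reduce top mod 27: now compute (1/27).
Reached (1/27) = 1. Collecting the sign flips along the way, the symbol is -1.

-1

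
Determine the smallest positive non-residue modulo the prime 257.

(2/257) = +1, so 2 is a residue.
(3/257) = −1, so 3 is the smallest positive non-residue mod 257.

3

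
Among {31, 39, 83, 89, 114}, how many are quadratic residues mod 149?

(31/149) = +1 → QR.
(39/149) = +1 → QR.
(83/149) = -1 → non-residue.
(89/149) = -1 → non-residue.
(114/149) = +1 → QR.
Total quadratic residues among the 5: 3.

3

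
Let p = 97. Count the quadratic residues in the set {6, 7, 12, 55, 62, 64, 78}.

4

(6/97) = +1 → QR.
(7/97) = -1 → non-residue.
(12/97) = +1 → QR.
(55/97) = -1 → non-residue.
(62/97) = +1 → QR.
(64/97) = +1 → QR.
(78/97) = -1 → non-residue.
Total quadratic residues among the 7: 4.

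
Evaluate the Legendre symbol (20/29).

1

Pull out 2^2: since 29 ≡ 5 (mod 8), (2/29) = -1, so (2/29)^2 = +1.
Reciprocity: 5 ≡ 1 and 29 ≡ 1 (mod 4), so (5/29) = +(29/5).
Reduce top mod 5: now compute (4/5).
Pull out 2^2: since 5 ≡ 5 (mod 8), (2/5) = -1, so (2/5)^2 = +1.
Reached (1/5) = 1. Collecting the sign flips along the way, the symbol is +1.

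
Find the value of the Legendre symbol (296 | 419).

-1

Pull out 2^3: since 419 ≡ 3 (mod 8), (2/419) = -1, so (2/419)^3 = -1.
Reciprocity: 37 ≡ 1 and 419 ≡ 3 (mod 4), so (37/419) = +(419/37).
Reduce top mod 37: now compute (12/37).
Pull out 2^2: since 37 ≡ 5 (mod 8), (2/37) = -1, so (2/37)^2 = +1.
Reciprocity: 3 ≡ 3 and 37 ≡ 1 (mod 4), so (3/37) = +(37/3).
Reduce top mod 3: now compute (1/3).
Reached (1/3) = 1. Collecting the sign flips along the way, the symbol is -1.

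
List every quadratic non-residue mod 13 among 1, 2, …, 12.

2 5 6 7 8 11

Square k = 1,…,6 (k and 13−k give the same square):
1²=1, 2²=4, 3²=9, 4²≡3, 5²≡12, 6²≡10 (mod 13).
The residues are {1, 3, 4, 9, 10, 12}; the non-residues are the remaining 6 nonzero classes.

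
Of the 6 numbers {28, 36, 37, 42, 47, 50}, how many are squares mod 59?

(28/59) = +1 → QR.
(36/59) = +1 → QR.
(37/59) = -1 → non-residue.
(42/59) = -1 → non-residue.
(47/59) = -1 → non-residue.
(50/59) = -1 → non-residue.
Total quadratic residues among the 6: 2.

2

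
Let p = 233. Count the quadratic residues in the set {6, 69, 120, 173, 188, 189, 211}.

2

(6/233) = -1 → non-residue.
(69/233) = -1 → non-residue.
(120/233) = +1 → QR.
(173/233) = +1 → QR.
(188/233) = -1 → non-residue.
(189/233) = -1 → non-residue.
(211/233) = -1 → non-residue.
Total quadratic residues among the 7: 2.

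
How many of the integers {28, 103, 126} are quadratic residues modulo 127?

(28/127) = -1 → non-residue.
(103/127) = +1 → QR.
(126/127) = -1 → non-residue.
Total quadratic residues among the 3: 1.

1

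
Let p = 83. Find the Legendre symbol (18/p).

-1

Pull out 2: since 83 ≡ 3 (mod 8), (2/83) = -1.
Reciprocity: 9 ≡ 1 and 83 ≡ 3 (mod 4), so (9/83) = +(83/9).
Reduce top mod 9: now compute (2/9).
Pull out 2: since 9 ≡ 1 (mod 8), (2/9) = +1.
Reached (1/9) = 1. Collecting the sign flips along the way, the symbol is -1.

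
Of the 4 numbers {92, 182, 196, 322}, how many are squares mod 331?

(92/331) = -1 → non-residue.
(182/331) = -1 → non-residue.
(196/331) = +1 → QR.
(322/331) = -1 → non-residue.
Total quadratic residues among the 4: 1.

1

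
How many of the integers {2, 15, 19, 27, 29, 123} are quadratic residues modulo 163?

(2/163) = -1 → non-residue.
(15/163) = +1 → QR.
(19/163) = -1 → non-residue.
(27/163) = -1 → non-residue.
(29/163) = -1 → non-residue.
(123/163) = -1 → non-residue.
Total quadratic residues among the 6: 1.

1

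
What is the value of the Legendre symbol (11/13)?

Euler's criterion: (11/13) ≡ 11^6 (mod 13).
11^2 ≡ 4 (mod 13)
11^4 ≡ 3 (mod 13)
11^6 = 11^(4+2) ≡ 12 (mod 13).
Result is 12 ≡ −1, so (11/13) = −1.

-1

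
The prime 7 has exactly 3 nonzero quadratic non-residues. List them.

3, 5, 6

Square k = 1,…,3 (k and 7−k give the same square):
1²=1, 2²=4, 3²≡2 (mod 7).
The residues are {1, 2, 4}; the non-residues are the remaining 3 nonzero classes.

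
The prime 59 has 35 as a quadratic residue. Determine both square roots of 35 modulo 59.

Since 59 ≡ 3 (mod 4), a square root of 35 is 35^((59+1)/4) = 35^15 mod 59.
Repeated squaring: 35^2≡45, 35^4≡19, 35^8≡7 (mod 59).
35^15 = 35^(8+4+2+1) ≡ 25 (mod 59).
Check: 25² = 625 ≡ 35 (mod 59). The two roots are 25 and 34.

25, 34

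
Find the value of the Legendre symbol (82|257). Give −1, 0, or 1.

Pull out 2: since 257 ≡ 1 (mod 8), (2/257) = +1.
Reciprocity: 41 ≡ 1 and 257 ≡ 1 (mod 4), so (41/257) = +(257/41).
Reduce top mod 41: now compute (11/41).
Reciprocity: 11 ≡ 3 and 41 ≡ 1 (mod 4), so (11/41) = +(41/11).
Reduce top mod 11: now compute (8/11).
Pull out 2^3: since 11 ≡ 3 (mod 8), (2/11) = -1, so (2/11)^3 = -1.
Reached (1/11) = 1. Collecting the sign flips along the way, the symbol is -1.

-1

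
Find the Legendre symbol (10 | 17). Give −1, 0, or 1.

-1

Pull out 2: since 17 ≡ 1 (mod 8), (2/17) = +1.
Reciprocity: 5 ≡ 1 and 17 ≡ 1 (mod 4), so (5/17) = +(17/5).
Reduce top mod 5: now compute (2/5).
Pull out 2: since 5 ≡ 5 (mod 8), (2/5) = -1.
Reached (1/5) = 1. Collecting the sign flips along the way, the symbol is -1.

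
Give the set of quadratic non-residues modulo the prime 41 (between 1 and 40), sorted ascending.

Square k = 1,…,20 (k and 41−k give the same square):
1²=1, 2²=4, 3²=9, 4²=16, 5²=25, 6²=36, 7²≡8, 8²≡23, 9²≡40, 10²≡18, 11²≡39, 12²≡21, 13²≡5, 14²≡32, 15²≡20, 16²≡10, 17²≡2, 18²≡37, 19²≡33, 20²≡31 (mod 41).
The residues are {1, 2, 4, 5, 8, 9, 10, 16, 18, 20, 21, 23, 25, 31, 32, 33, 36, 37, 39, 40}; the non-residues are the remaining 20 nonzero classes.

3,6,7,11,12,13,14,15,17,19,22,24,26,27,28,29,30,34,35,38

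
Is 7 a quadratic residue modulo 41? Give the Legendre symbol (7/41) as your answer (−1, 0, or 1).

Euler's criterion: (7/41) ≡ 7^20 (mod 41).
7^2 ≡ 8 (mod 41)
7^4 ≡ 23 (mod 41)
7^8 ≡ 37 (mod 41)
7^16 ≡ 16 (mod 41)
7^20 = 7^(16+4) ≡ 40 (mod 41).
Result is 40 ≡ −1, so (7/41) = −1.

-1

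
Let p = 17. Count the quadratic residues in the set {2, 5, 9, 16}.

3

(2/17) = +1 → QR.
(5/17) = -1 → non-residue.
(9/17) = +1 → QR.
(16/17) = +1 → QR.
Total quadratic residues among the 4: 3.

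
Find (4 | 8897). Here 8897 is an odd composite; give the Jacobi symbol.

1

Pull out 2^2: since 8897 ≡ 1 (mod 8), (2/8897) = +1, so (2/8897)^2 = +1.
Reached (1/8897) = 1. Collecting the sign flips along the way, the symbol is +1.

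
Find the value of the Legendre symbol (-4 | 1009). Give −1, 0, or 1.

Euler's criterion: (-4/1009) ≡ 1005^504 (mod 1009).
1005^2 ≡ 16 (mod 1009)
1005^4 ≡ 256 (mod 1009)
1005^8 ≡ 960 (mod 1009)
1005^16 ≡ 383 (mod 1009)
1005^32 ≡ 384 (mod 1009)
1005^64 ≡ 142 (mod 1009)
1005^128 ≡ 993 (mod 1009)
1005^256 ≡ 256 (mod 1009)
1005^504 = 1005^(256+128+64+32+16+8) ≡ 1 (mod 1009).
Result is 1, so (-4/1009) = 1.

1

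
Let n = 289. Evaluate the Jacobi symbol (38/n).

1

Pull out 2: since 289 ≡ 1 (mod 8), (2/289) = +1.
Reciprocity: 19 ≡ 3 and 289 ≡ 1 (mod 4), so (19/289) = +(289/19).
Reduce top mod 19: now compute (4/19).
Pull out 2^2: since 19 ≡ 3 (mod 8), (2/19) = -1, so (2/19)^2 = +1.
Reached (1/19) = 1. Collecting the sign flips along the way, the symbol is +1.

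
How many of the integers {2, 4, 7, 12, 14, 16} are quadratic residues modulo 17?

3

(2/17) = +1 → QR.
(4/17) = +1 → QR.
(7/17) = -1 → non-residue.
(12/17) = -1 → non-residue.
(14/17) = -1 → non-residue.
(16/17) = +1 → QR.
Total quadratic residues among the 6: 3.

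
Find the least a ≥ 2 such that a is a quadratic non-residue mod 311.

11

(2/311) = +1, so 2 is a residue.
(3/311) = +1, so 3 is a residue.
(4/311) = +1, so 4 is a residue.
(5/311) = +1, so 5 is a residue.
(6/311) = +1, so 6 is a residue.
(7/311) = +1, so 7 is a residue.
(8/311) = +1, so 8 is a residue.
(9/311) = +1, so 9 is a residue.
(10/311) = +1, so 10 is a residue.
(11/311) = −1, so 11 is the smallest positive non-residue mod 311.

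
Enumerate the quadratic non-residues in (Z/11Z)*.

2,6,7,8,10

Square k = 1,…,5 (k and 11−k give the same square):
1²=1, 2²=4, 3²=9, 4²≡5, 5²≡3 (mod 11).
The residues are {1, 3, 4, 5, 9}; the non-residues are the remaining 5 nonzero classes.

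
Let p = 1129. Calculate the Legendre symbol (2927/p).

1

First reduce: 2927 ≡ 669 (mod 1129).
Reciprocity: 669 ≡ 1 and 1129 ≡ 1 (mod 4), so (669/1129) = +(1129/669).
Reduce top mod 669: now compute (460/669).
Pull out 2^2: since 669 ≡ 5 (mod 8), (2/669) = -1, so (2/669)^2 = +1.
Reciprocity: 115 ≡ 3 and 669 ≡ 1 (mod 4), so (115/669) = +(669/115).
Reduce top mod 115: now compute (94/115).
Pull out 2: since 115 ≡ 3 (mod 8), (2/115) = -1.
Reciprocity: 47 ≡ 3 and 115 ≡ 3 (mod 4), so (47/115) = −(115/47).
Reduce top mod 47: now compute (21/47).
Reciprocity: 21 ≡ 1 and 47 ≡ 3 (mod 4), so (21/47) = +(47/21).
Reduce top mod 21: now compute (5/21).
Reciprocity: 5 ≡ 1 and 21 ≡ 1 (mod 4), so (5/21) = +(21/5).
Reduce top mod 5: now compute (1/5).
Reached (1/5) = 1. Collecting the sign flips along the way, the symbol is +1.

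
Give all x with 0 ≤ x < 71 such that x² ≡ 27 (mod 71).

Since 71 ≡ 3 (mod 4), a square root of 27 is 27^((71+1)/4) = 27^18 mod 71.
Repeated squaring: 27^2≡19, 27^4≡6, 27^8≡36, 27^16≡18 (mod 71).
27^18 = 27^(16+2) ≡ 58 (mod 71).
Check: 58² = 3364 ≡ 27 (mod 71). The two roots are 13 and 58.

13, 58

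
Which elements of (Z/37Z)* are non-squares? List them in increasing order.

2,5,6,8,13,14,15,17,18,19,20,22,23,24,29,31,32,35

Square k = 1,…,18 (k and 37−k give the same square):
1²=1, 2²=4, 3²=9, 4²=16, 5²=25, 6²=36, 7²≡12, 8²≡27, 9²≡7, 10²≡26, 11²≡10, 12²≡33, 13²≡21, 14²≡11, 15²≡3, 16²≡34, 17²≡30, 18²≡28 (mod 37).
The residues are {1, 3, 4, 7, 9, 10, 11, 12, 16, 21, 25, 26, 27, 28, 30, 33, 34, 36}; the non-residues are the remaining 18 nonzero classes.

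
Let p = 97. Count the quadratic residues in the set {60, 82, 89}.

(60/97) = -1 → non-residue.
(82/97) = -1 → non-residue.
(89/97) = +1 → QR.
Total quadratic residues among the 3: 1.

1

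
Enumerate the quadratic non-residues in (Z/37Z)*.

Square k = 1,…,18 (k and 37−k give the same square):
1²=1, 2²=4, 3²=9, 4²=16, 5²=25, 6²=36, 7²≡12, 8²≡27, 9²≡7, 10²≡26, 11²≡10, 12²≡33, 13²≡21, 14²≡11, 15²≡3, 16²≡34, 17²≡30, 18²≡28 (mod 37).
The residues are {1, 3, 4, 7, 9, 10, 11, 12, 16, 21, 25, 26, 27, 28, 30, 33, 34, 36}; the non-residues are the remaining 18 nonzero classes.

2 5 6 8 13 14 15 17 18 19 20 22 23 24 29 31 32 35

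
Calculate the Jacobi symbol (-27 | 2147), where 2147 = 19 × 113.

First reduce: -27 ≡ 2120 (mod 2147).
Pull out 2^3: since 2147 ≡ 3 (mod 8), (2/2147) = -1, so (2/2147)^3 = -1.
Reciprocity: 265 ≡ 1 and 2147 ≡ 3 (mod 4), so (265/2147) = +(2147/265).
Reduce top mod 265: now compute (27/265).
Reciprocity: 27 ≡ 3 and 265 ≡ 1 (mod 4), so (27/265) = +(265/27).
Reduce top mod 27: now compute (22/27).
Pull out 2: since 27 ≡ 3 (mod 8), (2/27) = -1.
Reciprocity: 11 ≡ 3 and 27 ≡ 3 (mod 4), so (11/27) = −(27/11).
Reduce top mod 11: now compute (5/11).
Reciprocity: 5 ≡ 1 and 11 ≡ 3 (mod 4), so (5/11) = +(11/5).
Reduce top mod 5: now compute (1/5).
Reached (1/5) = 1. Collecting the sign flips along the way, the symbol is -1.

-1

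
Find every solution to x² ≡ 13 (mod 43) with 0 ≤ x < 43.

Since 43 ≡ 3 (mod 4), a square root of 13 is 13^((43+1)/4) = 13^11 mod 43.
Repeated squaring: 13^2≡40, 13^4≡9, 13^8≡38 (mod 43).
13^11 = 13^(8+2+1) ≡ 23 (mod 43).
Check: 23² = 529 ≡ 13 (mod 43). The two roots are 20 and 23.

20, 23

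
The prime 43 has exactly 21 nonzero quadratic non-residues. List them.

2 3 5 7 8 12 18 19 20 22 26 27 28 29 30 32 33 34 37 39 42

Square k = 1,…,21 (k and 43−k give the same square):
1²=1, 2²=4, 3²=9, 4²=16, 5²=25, 6²=36, 7²≡6, 8²≡21, 9²≡38, 10²≡14, 11²≡35, 12²≡15, 13²≡40, 14²≡24, 15²≡10, 16²≡41, 17²≡31, 18²≡23, 19²≡17, 20²≡13, 21²≡11 (mod 43).
The residues are {1, 4, 6, 9, 10, 11, 13, 14, 15, 16, 17, 21, 23, 24, 25, 31, 35, 36, 38, 40, 41}; the non-residues are the remaining 21 nonzero classes.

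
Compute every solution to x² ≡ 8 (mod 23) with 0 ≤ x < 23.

10, 13

Since 23 ≡ 3 (mod 4), a square root of 8 is 8^((23+1)/4) = 8^6 mod 23.
Repeated squaring: 8^2≡18, 8^4≡2 (mod 23).
8^6 = 8^(4+2) ≡ 13 (mod 23).
Check: 13² = 169 ≡ 8 (mod 23). The two roots are 10 and 13.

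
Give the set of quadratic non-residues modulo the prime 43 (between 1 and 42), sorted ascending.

2 3 5 7 8 12 18 19 20 22 26 27 28 29 30 32 33 34 37 39 42

Square k = 1,…,21 (k and 43−k give the same square):
1²=1, 2²=4, 3²=9, 4²=16, 5²=25, 6²=36, 7²≡6, 8²≡21, 9²≡38, 10²≡14, 11²≡35, 12²≡15, 13²≡40, 14²≡24, 15²≡10, 16²≡41, 17²≡31, 18²≡23, 19²≡17, 20²≡13, 21²≡11 (mod 43).
The residues are {1, 4, 6, 9, 10, 11, 13, 14, 15, 16, 17, 21, 23, 24, 25, 31, 35, 36, 38, 40, 41}; the non-residues are the remaining 21 nonzero classes.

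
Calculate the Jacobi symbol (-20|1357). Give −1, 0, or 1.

First reduce: -20 ≡ 1337 (mod 1357).
Reciprocity: 1337 ≡ 1 and 1357 ≡ 1 (mod 4), so (1337/1357) = +(1357/1337).
Reduce top mod 1337: now compute (20/1337).
Pull out 2^2: since 1337 ≡ 1 (mod 8), (2/1337) = +1, so (2/1337)^2 = +1.
Reciprocity: 5 ≡ 1 and 1337 ≡ 1 (mod 4), so (5/1337) = +(1337/5).
Reduce top mod 5: now compute (2/5).
Pull out 2: since 5 ≡ 5 (mod 8), (2/5) = -1.
Reached (1/5) = 1. Collecting the sign flips along the way, the symbol is -1.

-1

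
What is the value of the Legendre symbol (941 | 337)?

-1

First reduce: 941 ≡ 267 (mod 337).
Reciprocity: 267 ≡ 3 and 337 ≡ 1 (mod 4), so (267/337) = +(337/267).
Reduce top mod 267: now compute (70/267).
Pull out 2: since 267 ≡ 3 (mod 8), (2/267) = -1.
Reciprocity: 35 ≡ 3 and 267 ≡ 3 (mod 4), so (35/267) = −(267/35).
Reduce top mod 35: now compute (22/35).
Pull out 2: since 35 ≡ 3 (mod 8), (2/35) = -1.
Reciprocity: 11 ≡ 3 and 35 ≡ 3 (mod 4), so (11/35) = −(35/11).
Reduce top mod 11: now compute (2/11).
Pull out 2: since 11 ≡ 3 (mod 8), (2/11) = -1.
Reached (1/11) = 1. Collecting the sign flips along the way, the symbol is -1.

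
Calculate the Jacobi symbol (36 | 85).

1

Pull out 2^2: since 85 ≡ 5 (mod 8), (2/85) = -1, so (2/85)^2 = +1.
Reciprocity: 9 ≡ 1 and 85 ≡ 1 (mod 4), so (9/85) = +(85/9).
Reduce top mod 9: now compute (4/9).
Pull out 2^2: since 9 ≡ 1 (mod 8), (2/9) = +1, so (2/9)^2 = +1.
Reached (1/9) = 1. Collecting the sign flips along the way, the symbol is +1.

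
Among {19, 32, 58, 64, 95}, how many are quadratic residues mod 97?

3

(19/97) = -1 → non-residue.
(32/97) = +1 → QR.
(58/97) = -1 → non-residue.
(64/97) = +1 → QR.
(95/97) = +1 → QR.
Total quadratic residues among the 5: 3.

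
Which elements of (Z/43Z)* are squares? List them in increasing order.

Square k = 1,…,21 (k and 43−k give the same square):
1²=1, 2²=4, 3²=9, 4²=16, 5²=25, 6²=36, 7²≡6, 8²≡21, 9²≡38, 10²≡14, 11²≡35, 12²≡15, 13²≡40, 14²≡24, 15²≡10, 16²≡41, 17²≡31, 18²≡23, 19²≡17, 20²≡13, 21²≡11 (mod 43).
So the quadratic residues mod 43 are {1, 4, 6, 9, 10, 11, 13, 14, 15, 16, 17, 21, 23, 24, 25, 31, 35, 36, 38, 40, 41}.

1, 4, 6, 9, 10, 11, 13, 14, 15, 16, 17, 21, 23, 24, 25, 31, 35, 36, 38, 40, 41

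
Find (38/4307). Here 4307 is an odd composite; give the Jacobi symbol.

-1

Pull out 2: since 4307 ≡ 3 (mod 8), (2/4307) = -1.
Reciprocity: 19 ≡ 3 and 4307 ≡ 3 (mod 4), so (19/4307) = −(4307/19).
Reduce top mod 19: now compute (13/19).
Reciprocity: 13 ≡ 1 and 19 ≡ 3 (mod 4), so (13/19) = +(19/13).
Reduce top mod 13: now compute (6/13).
Pull out 2: since 13 ≡ 5 (mod 8), (2/13) = -1.
Reciprocity: 3 ≡ 3 and 13 ≡ 1 (mod 4), so (3/13) = +(13/3).
Reduce top mod 3: now compute (1/3).
Reached (1/3) = 1. Collecting the sign flips along the way, the symbol is -1.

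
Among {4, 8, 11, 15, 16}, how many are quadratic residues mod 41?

3

(4/41) = +1 → QR.
(8/41) = +1 → QR.
(11/41) = -1 → non-residue.
(15/41) = -1 → non-residue.
(16/41) = +1 → QR.
Total quadratic residues among the 5: 3.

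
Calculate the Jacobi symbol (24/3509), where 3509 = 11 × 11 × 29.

1

Pull out 2^3: since 3509 ≡ 5 (mod 8), (2/3509) = -1, so (2/3509)^3 = -1.
Reciprocity: 3 ≡ 3 and 3509 ≡ 1 (mod 4), so (3/3509) = +(3509/3).
Reduce top mod 3: now compute (2/3).
Pull out 2: since 3 ≡ 3 (mod 8), (2/3) = -1.
Reached (1/3) = 1. Collecting the sign flips along the way, the symbol is +1.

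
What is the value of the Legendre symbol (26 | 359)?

Euler's criterion: (26/359) ≡ 26^179 (mod 359).
26^2 ≡ 317 (mod 359)
26^4 ≡ 328 (mod 359)
26^8 ≡ 243 (mod 359)
26^16 ≡ 173 (mod 359)
26^32 ≡ 132 (mod 359)
26^64 ≡ 192 (mod 359)
26^128 ≡ 246 (mod 359)
26^179 = 26^(128+32+16+2+1) ≡ 358 (mod 359).
Result is 358 ≡ −1, so (26/359) = −1.

-1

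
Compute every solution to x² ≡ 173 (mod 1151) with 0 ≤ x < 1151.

Since 1151 ≡ 3 (mod 4), a square root of 173 is 173^((1151+1)/4) = 173^288 mod 1151.
Repeated squaring: 173^2≡3, 173^4≡9, 173^8≡81, 173^16≡806, 173^32≡472, 173^64≡641, 173^128≡1125, 173^256≡676 (mod 1151).
173^288 = 173^(256+32) ≡ 245 (mod 1151).
Check: 245² = 60025 ≡ 173 (mod 1151). The two roots are 245 and 906.

245, 906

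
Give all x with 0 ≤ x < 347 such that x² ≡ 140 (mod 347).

Since 347 ≡ 3 (mod 4), a square root of 140 is 140^((347+1)/4) = 140^87 mod 347.
Repeated squaring: 140^2≡168, 140^4≡117, 140^8≡156, 140^16≡46, 140^32≡34, 140^64≡115 (mod 347).
140^87 = 140^(64+16+4+2+1) ≡ 293 (mod 347).
Check: 293² = 85849 ≡ 140 (mod 347). The two roots are 54 and 293.

54, 293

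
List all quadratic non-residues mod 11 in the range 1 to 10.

Square k = 1,…,5 (k and 11−k give the same square):
1²=1, 2²=4, 3²=9, 4²≡5, 5²≡3 (mod 11).
The residues are {1, 3, 4, 5, 9}; the non-residues are the remaining 5 nonzero classes.

2 6 7 8 10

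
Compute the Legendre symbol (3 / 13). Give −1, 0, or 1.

Reciprocity: 3 ≡ 3 and 13 ≡ 1 (mod 4), so (3/13) = +(13/3).
Reduce top mod 3: now compute (1/3).
Reached (1/3) = 1. Collecting the sign flips along the way, the symbol is +1.

1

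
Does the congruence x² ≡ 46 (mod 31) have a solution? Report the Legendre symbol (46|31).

First reduce: 46 ≡ 15 (mod 31).
Reciprocity: 15 ≡ 3 and 31 ≡ 3 (mod 4), so (15/31) = −(31/15).
Reduce top mod 15: now compute (1/15).
Reached (1/15) = 1. Collecting the sign flips along the way, the symbol is -1.

-1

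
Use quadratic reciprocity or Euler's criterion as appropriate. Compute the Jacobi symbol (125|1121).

1

Reciprocity: 125 ≡ 1 and 1121 ≡ 1 (mod 4), so (125/1121) = +(1121/125).
Reduce top mod 125: now compute (121/125).
Reciprocity: 121 ≡ 1 and 125 ≡ 1 (mod 4), so (121/125) = +(125/121).
Reduce top mod 121: now compute (4/121).
Pull out 2^2: since 121 ≡ 1 (mod 8), (2/121) = +1, so (2/121)^2 = +1.
Reached (1/121) = 1. Collecting the sign flips along the way, the symbol is +1.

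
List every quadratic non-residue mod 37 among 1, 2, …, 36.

Square k = 1,…,18 (k and 37−k give the same square):
1²=1, 2²=4, 3²=9, 4²=16, 5²=25, 6²=36, 7²≡12, 8²≡27, 9²≡7, 10²≡26, 11²≡10, 12²≡33, 13²≡21, 14²≡11, 15²≡3, 16²≡34, 17²≡30, 18²≡28 (mod 37).
The residues are {1, 3, 4, 7, 9, 10, 11, 12, 16, 21, 25, 26, 27, 28, 30, 33, 34, 36}; the non-residues are the remaining 18 nonzero classes.

2,5,6,8,13,14,15,17,18,19,20,22,23,24,29,31,32,35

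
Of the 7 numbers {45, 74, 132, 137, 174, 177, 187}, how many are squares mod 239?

4

(45/239) = +1 → QR.
(74/239) = -1 → non-residue.
(132/239) = +1 → QR.
(137/239) = -1 → non-residue.
(174/239) = +1 → QR.
(177/239) = -1 → non-residue.
(187/239) = +1 → QR.
Total quadratic residues among the 7: 4.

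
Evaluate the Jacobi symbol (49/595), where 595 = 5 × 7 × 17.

Reciprocity: 49 ≡ 1 and 595 ≡ 3 (mod 4), so (49/595) = +(595/49).
Reduce top mod 49: now compute (7/49).
Reciprocity: 7 ≡ 3 and 49 ≡ 1 (mod 4), so (7/49) = +(49/7).
Reduce top mod 7: now compute (0/7).
Top reduces to 0: gcd > 1, so the symbol is 0.

0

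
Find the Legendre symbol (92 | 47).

First reduce: 92 ≡ 45 (mod 47).
Reciprocity: 45 ≡ 1 and 47 ≡ 3 (mod 4), so (45/47) = +(47/45).
Reduce top mod 45: now compute (2/45).
Pull out 2: since 45 ≡ 5 (mod 8), (2/45) = -1.
Reached (1/45) = 1. Collecting the sign flips along the way, the symbol is -1.

-1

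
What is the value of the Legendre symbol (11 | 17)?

Euler's criterion: (11/17) ≡ 11^8 (mod 17).
11^2 ≡ 2 (mod 17)
11^4 ≡ 4 (mod 17)
11^8 ≡ 16 (mod 17)
11^8 = 11^(8) ≡ 16 (mod 17).
Result is 16 ≡ −1, so (11/17) = −1.

-1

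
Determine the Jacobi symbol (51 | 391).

Reciprocity: 51 ≡ 3 and 391 ≡ 3 (mod 4), so (51/391) = −(391/51).
Reduce top mod 51: now compute (34/51).
Pull out 2: since 51 ≡ 3 (mod 8), (2/51) = -1.
Reciprocity: 17 ≡ 1 and 51 ≡ 3 (mod 4), so (17/51) = +(51/17).
Reduce top mod 17: now compute (0/17).
Top reduces to 0: gcd > 1, so the symbol is 0.

0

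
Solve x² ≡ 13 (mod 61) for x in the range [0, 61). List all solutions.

61 ≡ 1 (mod 4), so we find a root by search.
Trying successive values, 14² = 196 ≡ 13 (mod 61). The other root is 61 − 14 = 47.

14, 47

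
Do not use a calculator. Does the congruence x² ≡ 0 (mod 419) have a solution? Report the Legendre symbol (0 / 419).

Top reduces to 0: gcd > 1, so the symbol is 0.

0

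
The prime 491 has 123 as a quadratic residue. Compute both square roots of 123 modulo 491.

245, 246

Since 491 ≡ 3 (mod 4), a square root of 123 is 123^((491+1)/4) = 123^123 mod 491.
Repeated squaring: 123^2≡399, 123^4≡117, 123^8≡432, 123^16≡44, 123^32≡463, 123^64≡293 (mod 491).
123^123 = 123^(64+32+16+8+2+1) ≡ 245 (mod 491).
Check: 245² = 60025 ≡ 123 (mod 491). The two roots are 245 and 246.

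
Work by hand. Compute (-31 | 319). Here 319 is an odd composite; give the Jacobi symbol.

1

First reduce: -31 ≡ 288 (mod 319).
Pull out 2^5: since 319 ≡ 7 (mod 8), (2/319) = +1, so (2/319)^5 = +1.
Reciprocity: 9 ≡ 1 and 319 ≡ 3 (mod 4), so (9/319) = +(319/9).
Reduce top mod 9: now compute (4/9).
Pull out 2^2: since 9 ≡ 1 (mod 8), (2/9) = +1, so (2/9)^2 = +1.
Reached (1/9) = 1. Collecting the sign flips along the way, the symbol is +1.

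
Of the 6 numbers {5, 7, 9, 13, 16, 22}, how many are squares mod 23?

(5/23) = -1 → non-residue.
(7/23) = -1 → non-residue.
(9/23) = +1 → QR.
(13/23) = +1 → QR.
(16/23) = +1 → QR.
(22/23) = -1 → non-residue.
Total quadratic residues among the 6: 3.

3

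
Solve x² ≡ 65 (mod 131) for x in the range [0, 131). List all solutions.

14, 117

Since 131 ≡ 3 (mod 4), a square root of 65 is 65^((131+1)/4) = 65^33 mod 131.
Repeated squaring: 65^2≡33, 65^4≡41, 65^8≡109, 65^16≡91, 65^32≡28 (mod 131).
65^33 = 65^(32+1) ≡ 117 (mod 131).
Check: 117² = 13689 ≡ 65 (mod 131). The two roots are 14 and 117.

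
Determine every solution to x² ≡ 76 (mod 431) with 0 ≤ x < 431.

Since 431 ≡ 3 (mod 4), a square root of 76 is 76^((431+1)/4) = 76^108 mod 431.
Repeated squaring: 76^2≡173, 76^4≡190, 76^8≡327, 76^16≡41, 76^32≡388, 76^64≡125 (mod 431).
76^108 = 76^(64+32+8+4) ≡ 394 (mod 431).
Check: 394² = 155236 ≡ 76 (mod 431). The two roots are 37 and 394.

37, 394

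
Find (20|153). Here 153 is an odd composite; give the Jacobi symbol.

Pull out 2^2: since 153 ≡ 1 (mod 8), (2/153) = +1, so (2/153)^2 = +1.
Reciprocity: 5 ≡ 1 and 153 ≡ 1 (mod 4), so (5/153) = +(153/5).
Reduce top mod 5: now compute (3/5).
Reciprocity: 3 ≡ 3 and 5 ≡ 1 (mod 4), so (3/5) = +(5/3).
Reduce top mod 3: now compute (2/3).
Pull out 2: since 3 ≡ 3 (mod 8), (2/3) = -1.
Reached (1/3) = 1. Collecting the sign flips along the way, the symbol is -1.

-1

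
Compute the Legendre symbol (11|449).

Euler's criterion: (11/449) ≡ 11^224 (mod 449).
11^2 ≡ 121 (mod 449)
11^4 ≡ 273 (mod 449)
11^8 ≡ 444 (mod 449)
11^16 ≡ 25 (mod 449)
11^32 ≡ 176 (mod 449)
11^64 ≡ 444 (mod 449)
11^128 ≡ 25 (mod 449)
11^224 = 11^(128+64+32) ≡ 1 (mod 449).
Result is 1, so (11/449) = 1.

1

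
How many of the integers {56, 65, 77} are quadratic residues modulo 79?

1

(56/79) = -1 → non-residue.
(65/79) = +1 → QR.
(77/79) = -1 → non-residue.
Total quadratic residues among the 3: 1.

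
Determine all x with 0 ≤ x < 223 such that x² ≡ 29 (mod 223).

Since 223 ≡ 3 (mod 4), a square root of 29 is 29^((223+1)/4) = 29^56 mod 223.
Repeated squaring: 29^2≡172, 29^4≡148, 29^8≡50, 29^16≡47, 29^32≡202 (mod 223).
29^56 = 29^(32+16+8) ≡ 156 (mod 223).
Check: 156² = 24336 ≡ 29 (mod 223). The two roots are 67 and 156.

67, 156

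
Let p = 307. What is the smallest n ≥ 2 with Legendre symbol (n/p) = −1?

2

(2/307) = −1, so 2 is the smallest positive non-residue mod 307.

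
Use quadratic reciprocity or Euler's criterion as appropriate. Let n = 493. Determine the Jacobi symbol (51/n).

0

Reciprocity: 51 ≡ 3 and 493 ≡ 1 (mod 4), so (51/493) = +(493/51).
Reduce top mod 51: now compute (34/51).
Pull out 2: since 51 ≡ 3 (mod 8), (2/51) = -1.
Reciprocity: 17 ≡ 1 and 51 ≡ 3 (mod 4), so (17/51) = +(51/17).
Reduce top mod 17: now compute (0/17).
Top reduces to 0: gcd > 1, so the symbol is 0.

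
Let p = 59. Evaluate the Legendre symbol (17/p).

Euler's criterion: (17/59) ≡ 17^29 (mod 59).
17^2 ≡ 53 (mod 59)
17^4 ≡ 36 (mod 59)
17^8 ≡ 57 (mod 59)
17^16 ≡ 4 (mod 59)
17^29 = 17^(16+8+4+1) ≡ 1 (mod 59).
Result is 1, so (17/59) = 1.

1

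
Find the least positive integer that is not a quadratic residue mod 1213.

(2/1213) = −1, so 2 is the smallest positive non-residue mod 1213.

2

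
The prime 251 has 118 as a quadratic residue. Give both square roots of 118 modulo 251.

108, 143

Since 251 ≡ 3 (mod 4), a square root of 118 is 118^((251+1)/4) = 118^63 mod 251.
Repeated squaring: 118^2≡119, 118^4≡105, 118^8≡232, 118^16≡110, 118^32≡52 (mod 251).
118^63 = 118^(32+16+8+4+2+1) ≡ 108 (mod 251).
Check: 108² = 11664 ≡ 118 (mod 251). The two roots are 108 and 143.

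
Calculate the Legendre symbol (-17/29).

First reduce: -17 ≡ 12 (mod 29).
Pull out 2^2: since 29 ≡ 5 (mod 8), (2/29) = -1, so (2/29)^2 = +1.
Reciprocity: 3 ≡ 3 and 29 ≡ 1 (mod 4), so (3/29) = +(29/3).
Reduce top mod 3: now compute (2/3).
Pull out 2: since 3 ≡ 3 (mod 8), (2/3) = -1.
Reached (1/3) = 1. Collecting the sign flips along the way, the symbol is -1.

-1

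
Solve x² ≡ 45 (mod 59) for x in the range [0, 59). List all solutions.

24, 35

Since 59 ≡ 3 (mod 4), a square root of 45 is 45^((59+1)/4) = 45^15 mod 59.
Repeated squaring: 45^2≡19, 45^4≡7, 45^8≡49 (mod 59).
45^15 = 45^(8+4+2+1) ≡ 35 (mod 59).
Check: 35² = 1225 ≡ 45 (mod 59). The two roots are 24 and 35.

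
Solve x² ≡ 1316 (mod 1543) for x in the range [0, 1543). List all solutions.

741, 802

Since 1543 ≡ 3 (mod 4), a square root of 1316 is 1316^((1543+1)/4) = 1316^386 mod 1543.
Repeated squaring: 1316^2≡610, 1316^4≡237, 1316^8≡621, 1316^16≡1434, 1316^32≡1080, 1316^64≡1435, 1316^128≡863, 1316^256≡1043 (mod 1543).
1316^386 = 1316^(256+128+2) ≡ 741 (mod 1543).
Check: 741² = 549081 ≡ 1316 (mod 1543). The two roots are 741 and 802.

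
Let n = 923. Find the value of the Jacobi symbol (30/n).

Pull out 2: since 923 ≡ 3 (mod 8), (2/923) = -1.
Reciprocity: 15 ≡ 3 and 923 ≡ 3 (mod 4), so (15/923) = −(923/15).
Reduce top mod 15: now compute (8/15).
Pull out 2^3: since 15 ≡ 7 (mod 8), (2/15) = +1, so (2/15)^3 = +1.
Reached (1/15) = 1. Collecting the sign flips along the way, the symbol is +1.

1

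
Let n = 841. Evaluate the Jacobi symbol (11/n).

1

Reciprocity: 11 ≡ 3 and 841 ≡ 1 (mod 4), so (11/841) = +(841/11).
Reduce top mod 11: now compute (5/11).
Reciprocity: 5 ≡ 1 and 11 ≡ 3 (mod 4), so (5/11) = +(11/5).
Reduce top mod 5: now compute (1/5).
Reached (1/5) = 1. Collecting the sign flips along the way, the symbol is +1.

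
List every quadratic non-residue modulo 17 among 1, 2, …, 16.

3, 5, 6, 7, 10, 11, 12, 14

Square k = 1,…,8 (k and 17−k give the same square):
1²=1, 2²=4, 3²=9, 4²=16, 5²≡8, 6²≡2, 7²≡15, 8²≡13 (mod 17).
The residues are {1, 2, 4, 8, 9, 13, 15, 16}; the non-residues are the remaining 8 nonzero classes.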